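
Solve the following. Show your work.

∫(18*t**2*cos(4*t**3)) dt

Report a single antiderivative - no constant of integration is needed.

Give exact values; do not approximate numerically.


Step 1. Substitute u = t**3, turning ∫(18*t**2*cos(4*t**3)) dt into ∫(6*cos(4*u)) du: now ∫(6*cos(4*u)) du.
Step 2. Evaluate the standard form: now 3*sin(4*u)/2.
Step 3. Substitute back u = t**3: now 3*sin(4*t**3)/2.
Answer: 3*sin(4*t**3)/2.


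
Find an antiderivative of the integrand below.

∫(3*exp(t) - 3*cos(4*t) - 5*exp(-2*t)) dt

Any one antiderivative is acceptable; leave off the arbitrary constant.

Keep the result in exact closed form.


Answer: 3*exp(t) - 3*sin(4*t)/4 + 5*exp(-2*t)/2.


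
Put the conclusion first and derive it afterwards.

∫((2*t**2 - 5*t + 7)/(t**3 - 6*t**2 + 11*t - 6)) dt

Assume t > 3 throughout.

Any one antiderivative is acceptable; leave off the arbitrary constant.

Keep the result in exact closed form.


The answer is 5*log(t - 3) - 5*log(t - 2) + 2*log(t - 1).
Step 1. Decompose ∫((2*t**2 - 5*t + 7)/(t**3 - 6*t**2 + 11*t - 6)) dt by partial fractions, (2*t**2 - 5*t + 7)/(t**3 - 6*t**2 + 11*t - 6) = 2/(t - 1) - 5/(t - 2) + 5/(t - 3): now ∫(5/(t - 3)) dt + ∫(-5/(t - 2)) dt + ∫(2/(t - 1)) dt.
Step 2. Evaluate the standard form [assuming t > 2]: now -5*log(t - 2) + ∫(5/(t - 3)) dt + ∫(2/(t - 1)) dt.
Step 3. Evaluate the standard form [assuming t > 1]: now -5*log(t - 2) + 2*log(t - 1) + ∫(5/(t - 3)) dt.
Step 4. Evaluate the standard form [assuming t > 3]: now 5*log(t - 3) - 5*log(t - 2) + 2*log(t - 1).
Answer: 5*log(t - 3) - 5*log(t - 2) + 2*log(t - 1).


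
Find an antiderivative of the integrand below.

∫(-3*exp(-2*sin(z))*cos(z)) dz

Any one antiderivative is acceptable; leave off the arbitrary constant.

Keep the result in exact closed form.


Answer: 3*exp(-2*sin(z))/2.


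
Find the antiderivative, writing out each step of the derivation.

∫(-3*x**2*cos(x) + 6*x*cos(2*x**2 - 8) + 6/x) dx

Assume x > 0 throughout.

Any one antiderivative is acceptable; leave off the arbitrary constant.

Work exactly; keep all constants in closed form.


Step 1. Rewrite: now ∫(6/x) dx + ∫(6*x*cos(2*x**2 - 8)) dx + ∫(-3*x**2*cos(x)) dx.
Step 2. Substitute u = x**2 - 4, turning ∫(6*x*cos(2*x**2 - 8)) dx into ∫(3*cos(2*u)) du: now ∫(6/x) dx + ∫(-3*x**2*cos(x)) dx + ∫(3*cos(2*u)) du.
Step 3. Evaluate the standard form: now 3*sin(2*u)/2 + ∫(6/x) dx + ∫(-3*x**2*cos(x)) dx.
Step 4. Substitute back u = x**2 - 4: now 3*sin(2*x**2 - 8)/2 + ∫(6/x) dx + ∫(-3*x**2*cos(x)) dx.
Step 5. Evaluate the standard form [assuming x > 0]: now 6*log(x) + 3*sin(2*x**2 - 8)/2 + ∫(-3*x**2*cos(x)) dx.
Step 6. Integrate ∫(-3*x**2*cos(x)) dx by parts with u = x**2, dv = (-3*cos(x)) dx, so v = -3*sin(x): now -3*x**2*sin(x) + 6*log(x) + 3*sin(2*x**2 - 8)/2 + ∫(6*x*sin(x)) dx.
Step 7. Integrate ∫(6*x*sin(x)) dx by parts with u = x, dv = (6*sin(x)) dx, so v = -6*cos(x): now -3*x**2*sin(x) - 6*x*cos(x) + 6*log(x) + 3*sin(2*x**2 - 8)/2 + ∫(6*cos(x)) dx.
Step 8. Evaluate the standard form: now -3*x**2*sin(x) - 6*x*cos(x) + 6*log(x) + 6*sin(x) + 3*sin(2*x**2 - 8)/2.
Answer: -3*x**2*sin(x) - 6*x*cos(x) + 6*log(x) + 6*sin(x) + 3*sin(2*x**2 - 8)/2.


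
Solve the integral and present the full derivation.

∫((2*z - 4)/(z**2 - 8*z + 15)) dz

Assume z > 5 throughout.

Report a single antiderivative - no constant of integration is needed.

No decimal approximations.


Step 1. Decompose ∫((2*z - 4)/(z**2 - 8*z + 15)) dz by partial fractions, (2*z - 4)/(z**2 - 8*z + 15) = -1/(z - 3) + 3/(z - 5): now ∫(3/(z - 5)) dz + ∫(-1/(z - 3)) dz.
Step 2. Evaluate the standard form [assuming z > 3]: now -log(z - 3) + ∫(3/(z - 5)) dz.
Step 3. Evaluate the standard form [assuming z > 5]: now 3*log(z - 5) - log(z - 3).
Answer: 3*log(z - 5) - log(z - 3).


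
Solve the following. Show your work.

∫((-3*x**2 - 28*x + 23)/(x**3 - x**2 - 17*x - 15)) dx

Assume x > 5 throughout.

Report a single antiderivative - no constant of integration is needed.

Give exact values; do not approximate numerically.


Step 1. Decompose ∫((-3*x**2 - 28*x + 23)/(x**3 - x**2 - 17*x - 15)) dx by partial fractions, (-3*x**2 - 28*x + 23)/(x**3 - x**2 - 17*x - 15) = 5/(x + 3) - 4/(x + 1) - 4/(x - 5): now ∫(-4/(x - 5)) dx + ∫(-4/(x + 1)) dx + ∫(5/(x + 3)) dx.
Step 2. Evaluate the standard form [assuming x > -1]: now -4*log(x + 1) + ∫(-4/(x - 5)) dx + ∫(5/(x + 3)) dx.
Step 3. Evaluate the standard form [assuming x > -3]: now -4*log(x + 1) + 5*log(x + 3) + ∫(-4/(x - 5)) dx.
Step 4. Evaluate the standard form [assuming x > 5]: now -4*log(x - 5) - 4*log(x + 1) + 5*log(x + 3).
Answer: -4*log(x - 5) - 4*log(x + 1) + 5*log(x + 3).


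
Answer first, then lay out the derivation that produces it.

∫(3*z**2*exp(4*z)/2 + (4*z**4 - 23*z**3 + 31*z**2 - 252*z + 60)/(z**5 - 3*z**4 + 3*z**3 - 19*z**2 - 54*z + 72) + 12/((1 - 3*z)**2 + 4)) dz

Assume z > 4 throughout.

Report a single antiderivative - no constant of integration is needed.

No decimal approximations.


The answer is 3*z**2*exp(4*z)/8 - 3*z*exp(4*z)/16 + 3*exp(4*z)/64 - 2*log(z - 4) + 2*log(z - 1) + 4*log(z + 2) + atan(z/3) + 2*atan(3*z/2 - 1/2).
Step 1. Rewrite: now ∫(3*z**2*exp(4*z)/2) dz + ∫((4*z**4 - 23*z**3 + 31*z**2 - 252*z + 60)/(z**5 - 3*z**4 + 3*z**3 - 19*z**2 - 54*z + 72)) dz + ∫(12/((1 - 3*z)**2 + 4)) dz.
Step 2. Substitute u = 1 - 3*z, turning ∫(12/((1 - 3*z)**2 + 4)) dz into ∫(-4/(u**2 + 4)) du: now ∫(3*z**2*exp(4*z)/2) dz + ∫((4*z**4 - 23*z**3 + 31*z**2 - 252*z + 60)/(z**5 - 3*z**4 + 3*z**3 - 19*z**2 - 54*z + 72)) dz + ∫(-4/(u**2 + 4)) du.
Step 3. Evaluate the standard form: now -2*atan(u/2) + ∫(3*z**2*exp(4*z)/2) dz + ∫((4*z**4 - 23*z**3 + 31*z**2 - 252*z + 60)/(z**5 - 3*z**4 + 3*z**3 - 19*z**2 - 54*z + 72)) dz.
Step 4. Substitute back u = 1 - 3*z: now 2*atan(3*z/2 - 1/2) + ∫(3*z**2*exp(4*z)/2) dz + ∫((4*z**4 - 23*z**3 + 31*z**2 - 252*z + 60)/(z**5 - 3*z**4 + 3*z**3 - 19*z**2 - 54*z + 72)) dz.
Step 5. Integrate ∫(3*z**2*exp(4*z)/2) dz by parts with u = z**2, dv = (3*exp(4*z)/2) dz, so v = 3*exp(4*z)/8: now 3*z**2*exp(4*z)/8 + 2*atan(3*z/2 - 1/2) + ∫(-3*z*exp(4*z)/4) dz + ∫((4*z**4 - 23*z**3 + 31*z**2 - 252*z + 60)/(z**5 - 3*z**4 + 3*z**3 - 19*z**2 - 54*z + 72)) dz.
Step 6. Integrate ∫(-3*z*exp(4*z)/4) dz by parts with u = z, dv = (-3*exp(4*z)/4) dz, so v = -3*exp(4*z)/16: now 3*z**2*exp(4*z)/8 - 3*z*exp(4*z)/16 + 2*atan(3*z/2 - 1/2) + ∫((4*z**4 - 23*z**3 + 31*z**2 - 252*z + 60)/(z**5 - 3*z**4 + 3*z**3 - 19*z**2 - 54*z + 72)) dz + ∫(3*exp(4*z)/16) dz.
Step 7. Evaluate the standard form: now 3*z**2*exp(4*z)/8 - 3*z*exp(4*z)/16 + 3*exp(4*z)/64 + 2*atan(3*z/2 - 1/2) + ∫((4*z**4 - 23*z**3 + 31*z**2 - 252*z + 60)/(z**5 - 3*z**4 + 3*z**3 - 19*z**2 - 54*z + 72)) dz.
Step 8. Decompose ∫((4*z**4 - 23*z**3 + 31*z**2 - 252*z + 60)/(z**5 - 3*z**4 + 3*z**3 - 19*z**2 - 54*z + 72)) dz by partial fractions, (4*z**4 - 23*z**3 + 31*z**2 - 252*z + 60)/(z**5 - 3*z**4 + 3*z**3 - 19*z**2 - 54*z + 72) = 3/(z**2 + 9) + 4/(z + 2) + 2/(z - 1) - 2/(z - 4): now 3*z**2*exp(4*z)/8 - 3*z*exp(4*z)/16 + 3*exp(4*z)/64 + 2*atan(3*z/2 - 1/2) + ∫(-2/(z - 4)) dz + ∫(2/(z - 1)) dz + ∫(4/(z + 2)) dz + ∫(3/(z**2 + 9)) dz.
Step 9. Evaluate the standard form [assuming z > 1]: now 3*z**2*exp(4*z)/8 - 3*z*exp(4*z)/16 + 3*exp(4*z)/64 + 2*log(z - 1) + 2*atan(3*z/2 - 1/2) + ∫(-2/(z - 4)) dz + ∫(4/(z + 2)) dz + ∫(3/(z**2 + 9)) dz.
Step 10. Evaluate the standard form [assuming z > -2]: now 3*z**2*exp(4*z)/8 - 3*z*exp(4*z)/16 + 3*exp(4*z)/64 + 2*log(z - 1) + 4*log(z + 2) + 2*atan(3*z/2 - 1/2) + ∫(-2/(z - 4)) dz + ∫(3/(z**2 + 9)) dz.
Step 11. Evaluate the standard form [assuming z > 4]: now 3*z**2*exp(4*z)/8 - 3*z*exp(4*z)/16 + 3*exp(4*z)/64 - 2*log(z - 4) + 2*log(z - 1) + 4*log(z + 2) + 2*atan(3*z/2 - 1/2) + ∫(3/(z**2 + 9)) dz.
Step 12. Evaluate the standard form: now 3*z**2*exp(4*z)/8 - 3*z*exp(4*z)/16 + 3*exp(4*z)/64 - 2*log(z - 4) + 2*log(z - 1) + 4*log(z + 2) + atan(z/3) + 2*atan(3*z/2 - 1/2).
Answer: 3*z**2*exp(4*z)/8 - 3*z*exp(4*z)/16 + 3*exp(4*z)/64 - 2*log(z - 4) + 2*log(z - 1) + 4*log(z + 2) + atan(z/3) + 2*atan(3*z/2 - 1/2).


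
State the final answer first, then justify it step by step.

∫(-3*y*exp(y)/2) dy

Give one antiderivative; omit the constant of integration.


The answer is -3*y*exp(y)/2 + 3*exp(y)/2.
Step 1. Integrate ∫(-3*y*exp(y)/2) dy by parts with u = y, dv = (-3*exp(y)/2) dy, so v = -3*exp(y)/2: now -3*y*exp(y)/2 + ∫(3*exp(y)/2) dy.
Step 2. Evaluate the standard form: now -3*y*exp(y)/2 + 3*exp(y)/2.
Answer: -3*y*exp(y)/2 + 3*exp(y)/2.


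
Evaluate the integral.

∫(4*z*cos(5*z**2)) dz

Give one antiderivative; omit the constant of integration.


Answer: 2*sin(5*z**2)/5.


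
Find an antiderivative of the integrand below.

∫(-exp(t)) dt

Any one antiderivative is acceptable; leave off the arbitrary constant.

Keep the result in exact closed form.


Answer: -exp(t).


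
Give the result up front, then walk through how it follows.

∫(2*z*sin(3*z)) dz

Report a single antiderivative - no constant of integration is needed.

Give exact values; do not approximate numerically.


The answer is -2*z*cos(3*z)/3 + 2*sin(3*z)/9.
Step 1. Integrate ∫(2*z*sin(3*z)) dz by parts with u = z, dv = (2*sin(3*z)) dz, so v = -2*cos(3*z)/3: now -2*z*cos(3*z)/3 + ∫(2*cos(3*z)/3) dz.
Step 2. Evaluate the standard form: now -2*z*cos(3*z)/3 + 2*sin(3*z)/9.
Answer: -2*z*cos(3*z)/3 + 2*sin(3*z)/9.


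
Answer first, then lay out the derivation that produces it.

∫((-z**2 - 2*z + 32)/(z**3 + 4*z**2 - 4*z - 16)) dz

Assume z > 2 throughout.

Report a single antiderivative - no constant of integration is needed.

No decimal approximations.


The answer is log(z - 2) - 4*log(z + 2) + 2*log(z + 4).
Step 1. Decompose ∫((-z**2 - 2*z + 32)/(z**3 + 4*z**2 - 4*z - 16)) dz by partial fractions, (-z**2 - 2*z + 32)/(z**3 + 4*z**2 - 4*z - 16) = 2/(z + 4) - 4/(z + 2) + 1/(z - 2): now ∫(1/(z - 2)) dz + ∫(-4/(z + 2)) dz + ∫(2/(z + 4)) dz.
Step 2. Evaluate the standard form [assuming z > -2]: now -4*log(z + 2) + ∫(1/(z - 2)) dz + ∫(2/(z + 4)) dz.
Step 3. Evaluate the standard form [assuming z > 2]: now log(z - 2) - 4*log(z + 2) + ∫(2/(z + 4)) dz.
Step 4. Evaluate the standard form [assuming z > -4]: now log(z - 2) - 4*log(z + 2) + 2*log(z + 4).
Answer: log(z - 2) - 4*log(z + 2) + 2*log(z + 4).


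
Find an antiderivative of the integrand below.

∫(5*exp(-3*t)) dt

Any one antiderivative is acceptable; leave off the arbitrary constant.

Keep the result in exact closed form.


Answer: -5*exp(-3*t)/3.


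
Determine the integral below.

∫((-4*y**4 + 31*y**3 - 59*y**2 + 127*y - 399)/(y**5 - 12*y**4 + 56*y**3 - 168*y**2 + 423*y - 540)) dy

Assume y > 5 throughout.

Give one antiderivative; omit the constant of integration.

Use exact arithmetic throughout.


Answer: 2*log(y - 5) - 5*log(y - 4) - log(y - 3) - 4*atan(y/3)/3.


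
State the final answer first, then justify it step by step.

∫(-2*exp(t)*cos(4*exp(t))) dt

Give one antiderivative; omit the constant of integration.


The answer is -sin(4*exp(t))/2.
Step 1. Substitute u = exp(t), turning ∫(-2*exp(t)*cos(4*exp(t))) dt into ∫(-2*cos(4*u)) du: now ∫(-2*cos(4*u)) du.
Step 2. Evaluate the standard form: now -sin(4*u)/2.
Step 3. Substitute back u = exp(t): now -sin(4*exp(t))/2.
Answer: -sin(4*exp(t))/2.


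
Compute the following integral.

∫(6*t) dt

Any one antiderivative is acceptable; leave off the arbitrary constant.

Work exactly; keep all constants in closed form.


Answer: 3*t**2.


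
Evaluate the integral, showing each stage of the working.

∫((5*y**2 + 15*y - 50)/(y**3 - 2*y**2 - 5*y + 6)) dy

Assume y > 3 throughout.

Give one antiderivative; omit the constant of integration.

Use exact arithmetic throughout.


Step 1. Decompose ∫((5*y**2 + 15*y - 50)/(y**3 - 2*y**2 - 5*y + 6)) dy by partial fractions, (5*y**2 + 15*y - 50)/(y**3 - 2*y**2 - 5*y + 6) = -4/(y + 2) + 5/(y - 1) + 4/(y - 3): now ∫(4/(y - 3)) dy + ∫(5/(y - 1)) dy + ∫(-4/(y + 2)) dy.
Step 2. Evaluate the standard form [assuming y > -2]: now -4*log(y + 2) + ∫(4/(y - 3)) dy + ∫(5/(y - 1)) dy.
Step 3. Evaluate the standard form [assuming y > 1]: now 5*log(y - 1) - 4*log(y + 2) + ∫(4/(y - 3)) dy.
Step 4. Evaluate the standard form [assuming y > 3]: now 4*log(y - 3) + 5*log(y - 1) - 4*log(y + 2).
Answer: 4*log(y - 3) + 5*log(y - 1) - 4*log(y + 2).


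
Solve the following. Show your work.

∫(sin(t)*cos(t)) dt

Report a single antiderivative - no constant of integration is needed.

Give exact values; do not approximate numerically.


Step 1. Substitute u = sin(t), turning ∫(sin(t)*cos(t)) dt into ∫(u) du: now ∫(u) du.
Step 2. Evaluate the standard form: now u**2/2.
Step 3. Substitute back u = sin(t): now sin(t)**2/2.
Answer: sin(t)**2/2.


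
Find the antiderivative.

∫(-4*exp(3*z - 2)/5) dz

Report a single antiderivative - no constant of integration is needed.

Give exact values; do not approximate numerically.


Answer: -4*exp(3*z - 2)/15.


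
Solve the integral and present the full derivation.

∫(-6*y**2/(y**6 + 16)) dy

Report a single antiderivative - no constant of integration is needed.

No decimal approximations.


Step 1. Substitute u = y**3, turning ∫(-6*y**2/(y**6 + 16)) dy into ∫(-2/(u**2 + 16)) du: now ∫(-2/(u**2 + 16)) du.
Step 2. Evaluate the standard form: now -atan(u/4)/2.
Step 3. Substitute back u = y**3: now -atan(y**3/4)/2.
Answer: -atan(y**3/4)/2.


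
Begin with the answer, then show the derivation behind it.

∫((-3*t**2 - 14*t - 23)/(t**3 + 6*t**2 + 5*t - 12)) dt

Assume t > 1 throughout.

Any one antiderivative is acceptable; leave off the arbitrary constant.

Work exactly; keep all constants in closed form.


The answer is -2*log(t - 1) + 2*log(t + 3) - 3*log(t + 4).
Step 1. Decompose ∫((-3*t**2 - 14*t - 23)/(t**3 + 6*t**2 + 5*t - 12)) dt by partial fractions, (-3*t**2 - 14*t - 23)/(t**3 + 6*t**2 + 5*t - 12) = -3/(t + 4) + 2/(t + 3) - 2/(t - 1): now ∫(-2/(t - 1)) dt + ∫(2/(t + 3)) dt + ∫(-3/(t + 4)) dt.
Step 2. Evaluate the standard form [assuming t > 1]: now -2*log(t - 1) + ∫(2/(t + 3)) dt + ∫(-3/(t + 4)) dt.
Step 3. Evaluate the standard form [assuming t > -4]: now -2*log(t - 1) - 3*log(t + 4) + ∫(2/(t + 3)) dt.
Step 4. Evaluate the standard form [assuming t > -3]: now -2*log(t - 1) + 2*log(t + 3) - 3*log(t + 4).
Answer: -2*log(t - 1) + 2*log(t + 3) - 3*log(t + 4).


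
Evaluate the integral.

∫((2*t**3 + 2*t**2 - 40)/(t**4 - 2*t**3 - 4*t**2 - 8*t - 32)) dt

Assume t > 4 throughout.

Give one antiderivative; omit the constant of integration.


Answer: log(t - 4) + log(t + 2) + 2*atan(t/2).


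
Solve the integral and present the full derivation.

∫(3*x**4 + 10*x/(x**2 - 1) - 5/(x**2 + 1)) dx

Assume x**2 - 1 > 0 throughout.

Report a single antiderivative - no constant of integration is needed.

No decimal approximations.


Step 1. Rewrite: now ∫(3*x**4) dx + ∫(10*x/(x**2 - 1)) dx + ∫(-5/(x**2 + 1)) dx.
Step 2. Substitute u = x**2 - 1, turning ∫(10*x/(x**2 - 1)) dx into ∫(5/u) du: now ∫(5/u) du + ∫(3*x**4) dx + ∫(-5/(x**2 + 1)) dx.
Step 3. Evaluate the standard form [assuming u > 0]: now 5*log(u) + ∫(3*x**4) dx + ∫(-5/(x**2 + 1)) dx.
Step 4. Substitute back u = x**2 - 1: now 5*log(x**2 - 1) + ∫(3*x**4) dx + ∫(-5/(x**2 + 1)) dx.
Step 5. Evaluate the standard form: now 5*log(x**2 - 1) - 5*atan(x) + ∫(3*x**4) dx.
Step 6. Evaluate the standard form: now 3*x**5/5 + 5*log(x**2 - 1) - 5*atan(x).
Answer: 3*x**5/5 + 5*log(x**2 - 1) - 5*atan(x).


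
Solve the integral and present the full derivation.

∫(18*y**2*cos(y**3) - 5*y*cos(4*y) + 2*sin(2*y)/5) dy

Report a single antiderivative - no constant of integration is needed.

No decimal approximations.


Step 1. Rewrite: now ∫(-5*y*cos(4*y)) dy + ∫(18*y**2*cos(y**3)) dy + ∫(2*sin(2*y)/5) dy.
Step 2. Evaluate the standard form: now -cos(2*y)/5 + ∫(-5*y*cos(4*y)) dy + ∫(18*y**2*cos(y**3)) dy.
Step 3. Integrate ∫(-5*y*cos(4*y)) dy by parts with u = y, dv = (-5*cos(4*y)) dy, so v = -5*sin(4*y)/4: now -5*y*sin(4*y)/4 - cos(2*y)/5 + ∫(18*y**2*cos(y**3)) dy + ∫(5*sin(4*y)/4) dy.
Step 4. Evaluate the standard form: now -5*y*sin(4*y)/4 - cos(2*y)/5 - 5*cos(4*y)/16 + ∫(18*y**2*cos(y**3)) dy.
Step 5. Substitute u = y**3, turning ∫(18*y**2*cos(y**3)) dy into ∫(6*cos(u)) du: now -5*y*sin(4*y)/4 - cos(2*y)/5 - 5*cos(4*y)/16 + ∫(6*cos(u)) du.
Step 6. Evaluate the standard form: now -5*y*sin(4*y)/4 + 6*sin(u) - cos(2*y)/5 - 5*cos(4*y)/16.
Step 7. Substitute back u = y**3: now -5*y*sin(4*y)/4 + 6*sin(y**3) - cos(2*y)/5 - 5*cos(4*y)/16.
Answer: -5*y*sin(4*y)/4 + 6*sin(y**3) - cos(2*y)/5 - 5*cos(4*y)/16.


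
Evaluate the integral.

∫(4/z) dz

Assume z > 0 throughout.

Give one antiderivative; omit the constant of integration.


Answer: 4*log(z).


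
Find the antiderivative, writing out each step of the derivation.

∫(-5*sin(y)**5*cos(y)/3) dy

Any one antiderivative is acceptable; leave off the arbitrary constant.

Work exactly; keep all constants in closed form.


Step 1. Substitute u = sin(y), turning ∫(-5*sin(y)**5*cos(y)/3) dy into ∫(-5*u**5/3) du: now ∫(-5*u**5/3) du.
Step 2. Evaluate the standard form: now -5*u**6/18.
Step 3. Substitute back u = sin(y): now -5*sin(y)**6/18.
Answer: -5*sin(y)**6/18.


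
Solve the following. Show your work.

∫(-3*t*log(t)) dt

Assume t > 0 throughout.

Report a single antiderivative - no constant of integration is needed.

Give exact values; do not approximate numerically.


Step 1. Integrate ∫(-3*t*log(t)) dt by parts with u = log(t), dv = (-3*t) dt, so v = -3*t**2/2 [assuming t > 0]: now -3*t**2*log(t)/2 + ∫(3*t/2) dt.
Step 2. Evaluate the standard form: now -3*t**2*log(t)/2 + 3*t**2/4.
Answer: -3*t**2*log(t)/2 + 3*t**2/4.


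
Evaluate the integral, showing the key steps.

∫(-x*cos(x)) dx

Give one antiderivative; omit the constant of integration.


Step 1. Integrate ∫(-x*cos(x)) dx by parts with u = x, dv = (-cos(x)) dx, so v = -sin(x): now -x*sin(x) + ∫(sin(x)) dx.
Step 2. Evaluate the standard form: now -x*sin(x) - cos(x).
Answer: -x*sin(x) - cos(x).


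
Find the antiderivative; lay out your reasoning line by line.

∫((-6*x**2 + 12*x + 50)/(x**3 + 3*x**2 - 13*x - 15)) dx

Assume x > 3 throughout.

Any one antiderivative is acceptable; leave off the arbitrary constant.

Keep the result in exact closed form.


Step 1. Decompose ∫((-6*x**2 + 12*x + 50)/(x**3 + 3*x**2 - 13*x - 15)) dx by partial fractions, (-6*x**2 + 12*x + 50)/(x**3 + 3*x**2 - 13*x - 15) = -5/(x + 5) - 2/(x + 1) + 1/(x - 3): now ∫(1/(x - 3)) dx + ∫(-2/(x + 1)) dx + ∫(-5/(x + 5)) dx.
Step 2. Evaluate the standard form [assuming x > 3]: now log(x - 3) + ∫(-2/(x + 1)) dx + ∫(-5/(x + 5)) dx.
Step 3. Evaluate the standard form [assuming x > -1]: now log(x - 3) - 2*log(x + 1) + ∫(-5/(x + 5)) dx.
Step 4. Evaluate the standard form [assuming x > -5]: now log(x - 3) - 2*log(x + 1) - 5*log(x + 5).
Answer: log(x - 3) - 2*log(x + 1) - 5*log(x + 5).


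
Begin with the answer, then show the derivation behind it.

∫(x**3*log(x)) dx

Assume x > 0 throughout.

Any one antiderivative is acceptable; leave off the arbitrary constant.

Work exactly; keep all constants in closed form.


The answer is x**4*log(x)/4 - x**4/16.
Step 1. Integrate ∫(x**3*log(x)) dx by parts with u = log(x), dv = (x**3) dx, so v = x**4/4 [assuming x > 0]: now x**4*log(x)/4 + ∫(-x**3/4) dx.
Step 2. Evaluate the standard form: now x**4*log(x)/4 - x**4/16.
Answer: x**4*log(x)/4 - x**4/16.


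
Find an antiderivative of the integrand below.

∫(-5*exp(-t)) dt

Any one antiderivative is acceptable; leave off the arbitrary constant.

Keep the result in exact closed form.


Answer: 5*exp(-t).


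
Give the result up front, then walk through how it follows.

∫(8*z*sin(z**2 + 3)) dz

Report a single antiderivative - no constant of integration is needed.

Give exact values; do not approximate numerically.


The answer is -4*cos(z**2 + 3).
Step 1. Substitute u = z**2 + 3, turning ∫(8*z*sin(z**2 + 3)) dz into ∫(4*sin(u)) du: now ∫(4*sin(u)) du.
Step 2. Evaluate the standard form: now -4*cos(u).
Step 3. Substitute back u = z**2 + 3: now -4*cos(z**2 + 3).
Answer: -4*cos(z**2 + 3).


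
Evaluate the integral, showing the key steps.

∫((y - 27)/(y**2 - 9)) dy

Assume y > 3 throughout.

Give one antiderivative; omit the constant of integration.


Step 1. Decompose ∫((y - 27)/(y**2 - 9)) dy by partial fractions, (y - 27)/(y**2 - 9) = 5/(y + 3) - 4/(y - 3): now ∫(-4/(y - 3)) dy + ∫(5/(y + 3)) dy.
Step 2. Evaluate the standard form [assuming y > 3]: now -4*log(y - 3) + ∫(5/(y + 3)) dy.
Step 3. Evaluate the standard form [assuming y > -3]: now -4*log(y - 3) + 5*log(y + 3).
Answer: -4*log(y - 3) + 5*log(y + 3).


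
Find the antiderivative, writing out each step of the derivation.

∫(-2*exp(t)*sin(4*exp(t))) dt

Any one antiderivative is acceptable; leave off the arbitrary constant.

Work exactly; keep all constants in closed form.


Step 1. Substitute u = exp(t), turning ∫(-2*exp(t)*sin(4*exp(t))) dt into ∫(-2*sin(4*u)) du: now ∫(-2*sin(4*u)) du.
Step 2. Evaluate the standard form: now cos(4*u)/2.
Step 3. Substitute back u = exp(t): now cos(4*exp(t))/2.
Answer: cos(4*exp(t))/2.


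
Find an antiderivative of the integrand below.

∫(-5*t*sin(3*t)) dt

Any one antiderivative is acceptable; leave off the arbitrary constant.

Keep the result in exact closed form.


Answer: 5*t*cos(3*t)/3 - 5*sin(3*t)/9.


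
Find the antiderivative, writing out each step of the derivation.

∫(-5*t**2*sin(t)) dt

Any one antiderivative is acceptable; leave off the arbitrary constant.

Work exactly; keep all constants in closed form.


Step 1. Integrate ∫(-5*t**2*sin(t)) dt by parts with u = t**2, dv = (-5*sin(t)) dt, so v = 5*cos(t): now 5*t**2*cos(t) + ∫(-10*t*cos(t)) dt.
Step 2. Integrate ∫(-10*t*cos(t)) dt by parts with u = t, dv = (-10*cos(t)) dt, so v = -10*sin(t): now 5*t**2*cos(t) - 10*t*sin(t) + ∫(10*sin(t)) dt.
Step 3. Evaluate the standard form: now 5*t**2*cos(t) - 10*t*sin(t) - 10*cos(t).
Answer: 5*t**2*cos(t) - 10*t*sin(t) - 10*cos(t).


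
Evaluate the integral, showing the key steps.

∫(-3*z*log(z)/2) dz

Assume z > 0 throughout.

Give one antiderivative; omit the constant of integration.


Step 1. Integrate ∫(-3*z*log(z)/2) dz by parts with u = log(z), dv = (-3*z/2) dz, so v = -3*z**2/4 [assuming z > 0]: now -3*z**2*log(z)/4 + ∫(3*z/4) dz.
Step 2. Evaluate the standard form: now -3*z**2*log(z)/4 + 3*z**2/8.
Answer: -3*z**2*log(z)/4 + 3*z**2/8.


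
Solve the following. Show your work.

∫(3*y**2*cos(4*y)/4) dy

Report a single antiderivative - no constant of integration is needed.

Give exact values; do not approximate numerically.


Step 1. Integrate ∫(3*y**2*cos(4*y)/4) dy by parts with u = y**2, dv = (3*cos(4*y)/4) dy, so v = 3*sin(4*y)/16: now 3*y**2*sin(4*y)/16 + ∫(-3*y*sin(4*y)/8) dy.
Step 2. Integrate ∫(-3*y*sin(4*y)/8) dy by parts with u = y, dv = (-3*sin(4*y)/8) dy, so v = 3*cos(4*y)/32: now 3*y**2*sin(4*y)/16 + 3*y*cos(4*y)/32 + ∫(-3*cos(4*y)/32) dy.
Step 3. Evaluate the standard form: now 3*y**2*sin(4*y)/16 + 3*y*cos(4*y)/32 - 3*sin(4*y)/128.
Answer: 3*y**2*sin(4*y)/16 + 3*y*cos(4*y)/32 - 3*sin(4*y)/128.


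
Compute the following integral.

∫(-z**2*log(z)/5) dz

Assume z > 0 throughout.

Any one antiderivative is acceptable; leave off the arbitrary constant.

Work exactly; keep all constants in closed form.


Answer: -z**3*log(z)/15 + z**3/45.


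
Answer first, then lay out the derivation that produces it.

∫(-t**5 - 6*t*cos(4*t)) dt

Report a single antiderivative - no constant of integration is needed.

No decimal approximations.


The answer is -t**6/6 - 3*t*sin(4*t)/2 - 3*cos(4*t)/8.
Step 1. Rewrite: now ∫(-t**5) dt + ∫(-6*t*cos(4*t)) dt.
Step 2. Evaluate the standard form: now -t**6/6 + ∫(-6*t*cos(4*t)) dt.
Step 3. Integrate ∫(-6*t*cos(4*t)) dt by parts with u = t, dv = (-6*cos(4*t)) dt, so v = -3*sin(4*t)/2: now -t**6/6 - 3*t*sin(4*t)/2 + ∫(3*sin(4*t)/2) dt.
Step 4. Evaluate the standard form: now -t**6/6 - 3*t*sin(4*t)/2 - 3*cos(4*t)/8.
Answer: -t**6/6 - 3*t*sin(4*t)/2 - 3*cos(4*t)/8.


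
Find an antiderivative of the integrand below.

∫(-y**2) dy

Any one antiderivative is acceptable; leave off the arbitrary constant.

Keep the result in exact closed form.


Answer: -y**3/3.


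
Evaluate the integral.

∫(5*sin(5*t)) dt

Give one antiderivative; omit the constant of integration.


Answer: -cos(5*t).


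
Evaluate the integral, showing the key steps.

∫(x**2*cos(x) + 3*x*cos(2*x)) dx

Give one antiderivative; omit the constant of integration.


Step 1. Rewrite: now ∫(3*x*cos(2*x)) dx + ∫(x**2*cos(x)) dx.
Step 2. Integrate ∫(3*x*cos(2*x)) dx by parts with u = x, dv = (3*cos(2*x)) dx, so v = 3*sin(2*x)/2: now 3*x*sin(2*x)/2 + ∫(x**2*cos(x)) dx + ∫(-3*sin(2*x)/2) dx.
Step 3. Evaluate the standard form: now 3*x*sin(2*x)/2 + 3*cos(2*x)/4 + ∫(x**2*cos(x)) dx.
Step 4. Integrate ∫(x**2*cos(x)) dx by parts with u = x**2, dv = (cos(x)) dx, so v = sin(x): now x**2*sin(x) + 3*x*sin(2*x)/2 + 3*cos(2*x)/4 + ∫(-2*x*sin(x)) dx.
Step 5. Integrate ∫(-2*x*sin(x)) dx by parts with u = x, dv = (-2*sin(x)) dx, so v = 2*cos(x): now x**2*sin(x) + 3*x*sin(2*x)/2 + 2*x*cos(x) + 3*cos(2*x)/4 + ∫(-2*cos(x)) dx.
Step 6. Evaluate the standard form: now x**2*sin(x) + 3*x*sin(2*x)/2 + 2*x*cos(x) - 2*sin(x) + 3*cos(2*x)/4.
Answer: x**2*sin(x) + 3*x*sin(2*x)/2 + 2*x*cos(x) - 2*sin(x) + 3*cos(2*x)/4.


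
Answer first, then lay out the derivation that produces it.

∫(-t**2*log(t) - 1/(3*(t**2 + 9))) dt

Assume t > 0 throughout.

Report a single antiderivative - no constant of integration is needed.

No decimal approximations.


The answer is -t**3*log(t)/3 + t**3/9 - atan(t/3)/9.
Step 1. Rewrite: now ∫(-t**2*log(t)) dt + ∫(-1/(3*(t**2 + 9))) dt.
Step 2. Integrate ∫(-t**2*log(t)) dt by parts with u = log(t), dv = (-t**2) dt, so v = -t**3/3 [assuming t > 0]: now -t**3*log(t)/3 + ∫(t**2/3) dt + ∫(-1/(3*(t**2 + 9))) dt.
Step 3. Evaluate the standard form: now -t**3*log(t)/3 + t**3/9 + ∫(-1/(3*(t**2 + 9))) dt.
Step 4. Evaluate the standard form: now -t**3*log(t)/3 + t**3/9 - atan(t/3)/9.
Answer: -t**3*log(t)/3 + t**3/9 - atan(t/3)/9.


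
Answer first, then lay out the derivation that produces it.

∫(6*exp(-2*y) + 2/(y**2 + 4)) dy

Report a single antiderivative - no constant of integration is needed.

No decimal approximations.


The answer is atan(y/2) - 3*exp(-2*y).
Step 1. Rewrite: now ∫(2/(y**2 + 4)) dy + ∫(6*exp(-2*y)) dy.
Step 2. Evaluate the standard form: now atan(y/2) + ∫(6*exp(-2*y)) dy.
Step 3. Evaluate the standard form: now atan(y/2) - 3*exp(-2*y).
Answer: atan(y/2) - 3*exp(-2*y).


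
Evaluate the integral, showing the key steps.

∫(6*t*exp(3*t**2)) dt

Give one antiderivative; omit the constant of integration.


Step 1. Substitute u = t**2, turning ∫(6*t*exp(3*t**2)) dt into ∫(3*exp(3*u)) du: now ∫(3*exp(3*u)) du.
Step 2. Evaluate the standard form: now exp(3*u).
Step 3. Substitute back u = t**2: now exp(3*t**2).
Answer: exp(3*t**2).


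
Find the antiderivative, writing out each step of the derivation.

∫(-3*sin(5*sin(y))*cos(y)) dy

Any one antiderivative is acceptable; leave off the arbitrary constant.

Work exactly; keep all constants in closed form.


Step 1. Substitute u = sin(y), turning ∫(-3*sin(5*sin(y))*cos(y)) dy into ∫(-3*sin(5*u)) du: now ∫(-3*sin(5*u)) du.
Step 2. Evaluate the standard form: now 3*cos(5*u)/5.
Step 3. Substitute back u = sin(y): now 3*cos(5*sin(y))/5.
Answer: 3*cos(5*sin(y))/5.


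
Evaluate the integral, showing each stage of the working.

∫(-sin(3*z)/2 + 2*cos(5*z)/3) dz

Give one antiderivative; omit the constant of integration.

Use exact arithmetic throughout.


Step 1. Rewrite: now ∫(-sin(3*z)/2) dz + ∫(2*cos(5*z)/3) dz.
Step 2. Evaluate the standard form: now 2*sin(5*z)/15 + ∫(-sin(3*z)/2) dz.
Step 3. Evaluate the standard form: now 2*sin(5*z)/15 + cos(3*z)/6.
Answer: 2*sin(5*z)/15 + cos(3*z)/6.


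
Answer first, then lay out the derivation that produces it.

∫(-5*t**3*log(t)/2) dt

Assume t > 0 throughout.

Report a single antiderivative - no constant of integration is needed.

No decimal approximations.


The answer is -5*t**4*log(t)/8 + 5*t**4/32.
Step 1. Integrate ∫(-5*t**3*log(t)/2) dt by parts with u = log(t), dv = (-5*t**3/2) dt, so v = -5*t**4/8 [assuming t > 0]: now -5*t**4*log(t)/8 + ∫(5*t**3/8) dt.
Step 2. Evaluate the standard form: now -5*t**4*log(t)/8 + 5*t**4/32.
Answer: -5*t**4*log(t)/8 + 5*t**4/32.


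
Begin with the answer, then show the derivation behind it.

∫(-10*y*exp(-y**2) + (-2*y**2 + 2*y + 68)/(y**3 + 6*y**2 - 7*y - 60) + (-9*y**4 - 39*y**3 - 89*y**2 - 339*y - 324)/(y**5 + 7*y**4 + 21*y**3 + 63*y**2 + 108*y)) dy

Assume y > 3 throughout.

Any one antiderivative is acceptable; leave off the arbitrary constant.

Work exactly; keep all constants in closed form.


The answer is -3*log(y) + log(y - 3) - 4*log(y + 3) - 6*log(y + 4) + log(y + 5) + 4*atan(y/3)/3 + 5*exp(-y**2).
Step 1. Rewrite: now ∫(-10*y*exp(-y**2)) dy + ∫((-2*y**2 + 2*y + 68)/(y**3 + 6*y**2 - 7*y - 60)) dy + ∫((-9*y**4 - 39*y**3 - 89*y**2 - 339*y - 324)/(y**5 + 7*y**4 + 21*y**3 + 63*y**2 + 108*y)) dy.
Step 2. Decompose ∫((-2*y**2 + 2*y + 68)/(y**3 + 6*y**2 - 7*y - 60)) dy by partial fractions, (-2*y**2 + 2*y + 68)/(y**3 + 6*y**2 - 7*y - 60) = 1/(y + 5) - 4/(y + 4) + 1/(y - 3): now ∫(-10*y*exp(-y**2)) dy + ∫((-9*y**4 - 39*y**3 - 89*y**2 - 339*y - 324)/(y**5 + 7*y**4 + 21*y**3 + 63*y**2 + 108*y)) dy + ∫(1/(y - 3)) dy + ∫(-4/(y + 4)) dy + ∫(1/(y + 5)) dy.
Step 3. Evaluate the standard form [assuming y > 3]: now log(y - 3) + ∫(-10*y*exp(-y**2)) dy + ∫((-9*y**4 - 39*y**3 - 89*y**2 - 339*y - 324)/(y**5 + 7*y**4 + 21*y**3 + 63*y**2 + 108*y)) dy + ∫(-4/(y + 4)) dy + ∫(1/(y + 5)) dy.
Step 4. Evaluate the standard form [assuming y > -5]: now log(y - 3) + log(y + 5) + ∫(-10*y*exp(-y**2)) dy + ∫((-9*y**4 - 39*y**3 - 89*y**2 - 339*y - 324)/(y**5 + 7*y**4 + 21*y**3 + 63*y**2 + 108*y)) dy + ∫(-4/(y + 4)) dy.
Step 5. Evaluate the standard form [assuming y > -4]: now log(y - 3) - 4*log(y + 4) + log(y + 5) + ∫(-10*y*exp(-y**2)) dy + ∫((-9*y**4 - 39*y**3 - 89*y**2 - 339*y - 324)/(y**5 + 7*y**4 + 21*y**3 + 63*y**2 + 108*y)) dy.
Step 6. Decompose ∫((-9*y**4 - 39*y**3 - 89*y**2 - 339*y - 324)/(y**5 + 7*y**4 + 21*y**3 + 63*y**2 + 108*y)) dy by partial fractions, (-9*y**4 - 39*y**3 - 89*y**2 - 339*y - 324)/(y**5 + 7*y**4 + 21*y**3 + 63*y**2 + 108*y) = 4/(y**2 + 9) - 2/(y + 4) - 4/(y + 3) - 3/y: now log(y - 3) - 4*log(y + 4) + log(y + 5) + ∫(-3/y) dy + ∫(-10*y*exp(-y**2)) dy + ∫(-4/(y + 3)) dy + ∫(-2/(y + 4)) dy + ∫(4/(y**2 + 9)) dy.
Step 7. Evaluate the standard form [assuming y > 0]: now -3*log(y) + log(y - 3) - 4*log(y + 4) + log(y + 5) + ∫(-10*y*exp(-y**2)) dy + ∫(-4/(y + 3)) dy + ∫(-2/(y + 4)) dy + ∫(4/(y**2 + 9)) dy.
Step 8. Evaluate the standard form [assuming y > -3]: now -3*log(y) + log(y - 3) - 4*log(y + 3) - 4*log(y + 4) + log(y + 5) + ∫(-10*y*exp(-y**2)) dy + ∫(-2/(y + 4)) dy + ∫(4/(y**2 + 9)) dy.
Step 9. Evaluate the standard form [assuming y > -4]: now -3*log(y) + log(y - 3) - 4*log(y + 3) - 6*log(y + 4) + log(y + 5) + ∫(-10*y*exp(-y**2)) dy + ∫(4/(y**2 + 9)) dy.
Step 10. Evaluate the standard form: now -3*log(y) + log(y - 3) - 4*log(y + 3) - 6*log(y + 4) + log(y + 5) + 4*atan(y/3)/3 + ∫(-10*y*exp(-y**2)) dy.
Step 11. Substitute u = y**2, turning ∫(-10*y*exp(-y**2)) dy into ∫(-5*exp(-u)) du: now -3*log(y) + log(y - 3) - 4*log(y + 3) - 6*log(y + 4) + log(y + 5) + 4*atan(y/3)/3 + ∫(-5*exp(-u)) du.
Step 12. Evaluate the standard form: now -3*log(y) + log(y - 3) - 4*log(y + 3) - 6*log(y + 4) + log(y + 5) + 4*atan(y/3)/3 + 5*exp(-u).
Step 13. Substitute back u = y**2: now -3*log(y) + log(y - 3) - 4*log(y + 3) - 6*log(y + 4) + log(y + 5) + 4*atan(y/3)/3 + 5*exp(-y**2).
Answer: -3*log(y) + log(y - 3) - 4*log(y + 3) - 6*log(y + 4) + log(y + 5) + 4*atan(y/3)/3 + 5*exp(-y**2).


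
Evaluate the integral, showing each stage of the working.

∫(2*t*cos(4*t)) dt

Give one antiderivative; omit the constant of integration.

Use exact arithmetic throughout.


Step 1. Integrate ∫(2*t*cos(4*t)) dt by parts with u = t, dv = (2*cos(4*t)) dt, so v = sin(4*t)/2: now t*sin(4*t)/2 + ∫(-sin(4*t)/2) dt.
Step 2. Evaluate the standard form: now t*sin(4*t)/2 + cos(4*t)/8.
Answer: t*sin(4*t)/2 + cos(4*t)/8.


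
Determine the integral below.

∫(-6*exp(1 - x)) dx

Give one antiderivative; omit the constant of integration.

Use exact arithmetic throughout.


Answer: 6*exp(1 - x).


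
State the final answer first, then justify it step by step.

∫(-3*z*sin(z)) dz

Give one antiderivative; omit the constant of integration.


The answer is 3*z*cos(z) - 3*sin(z).
Step 1. Integrate ∫(-3*z*sin(z)) dz by parts with u = z, dv = (-3*sin(z)) dz, so v = 3*cos(z): now 3*z*cos(z) + ∫(-3*cos(z)) dz.
Step 2. Evaluate the standard form: now 3*z*cos(z) - 3*sin(z).
Answer: 3*z*cos(z) - 3*sin(z).


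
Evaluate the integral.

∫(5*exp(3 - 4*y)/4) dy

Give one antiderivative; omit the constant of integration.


Answer: -5*exp(3 - 4*y)/16.


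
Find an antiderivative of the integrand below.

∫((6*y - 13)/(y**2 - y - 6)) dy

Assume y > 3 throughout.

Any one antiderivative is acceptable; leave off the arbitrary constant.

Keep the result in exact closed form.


Answer: log(y - 3) + 5*log(y + 2).


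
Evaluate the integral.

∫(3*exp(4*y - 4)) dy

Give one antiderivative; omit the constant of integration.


Answer: 3*exp(4*y - 4)/4.


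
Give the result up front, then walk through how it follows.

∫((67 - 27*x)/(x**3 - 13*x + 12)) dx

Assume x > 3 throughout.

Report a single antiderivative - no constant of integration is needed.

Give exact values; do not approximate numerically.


The answer is -log(x - 3) - 4*log(x - 1) + 5*log(x + 4).
Step 1. Decompose ∫((67 - 27*x)/(x**3 - 13*x + 12)) dx by partial fractions, (67 - 27*x)/(x**3 - 13*x + 12) = 5/(x + 4) - 4/(x - 1) - 1/(x - 3): now ∫(-1/(x - 3)) dx + ∫(-4/(x - 1)) dx + ∫(5/(x + 4)) dx.
Step 2. Evaluate the standard form [assuming x > 1]: now -4*log(x - 1) + ∫(-1/(x - 3)) dx + ∫(5/(x + 4)) dx.
Step 3. Evaluate the standard form [assuming x > -4]: now -4*log(x - 1) + 5*log(x + 4) + ∫(-1/(x - 3)) dx.
Step 4. Evaluate the standard form [assuming x > 3]: now -log(x - 3) - 4*log(x - 1) + 5*log(x + 4).
Answer: -log(x - 3) - 4*log(x - 1) + 5*log(x + 4).


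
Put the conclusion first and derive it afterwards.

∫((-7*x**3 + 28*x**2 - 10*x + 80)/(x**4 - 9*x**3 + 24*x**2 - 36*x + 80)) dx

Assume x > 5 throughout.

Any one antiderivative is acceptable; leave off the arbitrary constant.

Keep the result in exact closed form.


The answer is -5*log(x - 5) - 2*log(x - 4) - atan(x/2).
Step 1. Decompose ∫((-7*x**3 + 28*x**2 - 10*x + 80)/(x**4 - 9*x**3 + 24*x**2 - 36*x + 80)) dx by partial fractions, (-7*x**3 + 28*x**2 - 10*x + 80)/(x**4 - 9*x**3 + 24*x**2 - 36*x + 80) = -2/(x**2 + 4) - 2/(x - 4) - 5/(x - 5): now ∫(-5/(x - 5)) dx + ∫(-2/(x - 4)) dx + ∫(-2/(x**2 + 4)) dx.
Step 2. Evaluate the standard form [assuming x > 4]: now -2*log(x - 4) + ∫(-5/(x - 5)) dx + ∫(-2/(x**2 + 4)) dx.
Step 3. Evaluate the standard form [assuming x > 5]: now -5*log(x - 5) - 2*log(x - 4) + ∫(-2/(x**2 + 4)) dx.
Step 4. Evaluate the standard form: now -5*log(x - 5) - 2*log(x - 4) - atan(x/2).
Answer: -5*log(x - 5) - 2*log(x - 4) - atan(x/2).


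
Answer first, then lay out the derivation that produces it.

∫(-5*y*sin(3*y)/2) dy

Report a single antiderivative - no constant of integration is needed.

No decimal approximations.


The answer is 5*y*cos(3*y)/6 - 5*sin(3*y)/18.
Step 1. Integrate ∫(-5*y*sin(3*y)/2) dy by parts with u = y, dv = (-5*sin(3*y)/2) dy, so v = 5*cos(3*y)/6: now 5*y*cos(3*y)/6 + ∫(-5*cos(3*y)/6) dy.
Step 2. Evaluate the standard form: now 5*y*cos(3*y)/6 - 5*sin(3*y)/18.
Answer: 5*y*cos(3*y)/6 - 5*sin(3*y)/18.


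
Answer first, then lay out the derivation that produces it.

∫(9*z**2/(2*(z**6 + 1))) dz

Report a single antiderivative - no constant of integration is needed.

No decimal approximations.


The answer is 3*atan(z**3)/2.
Step 1. Substitute u = z**3, turning ∫(9*z**2/(2*(z**6 + 1))) dz into ∫(3/(2*(u**2 + 1))) du: now ∫(3/(2*(u**2 + 1))) du.
Step 2. Evaluate the standard form: now 3*atan(u)/2.
Step 3. Substitute back u = z**3: now 3*atan(z**3)/2.
Answer: 3*atan(z**3)/2.


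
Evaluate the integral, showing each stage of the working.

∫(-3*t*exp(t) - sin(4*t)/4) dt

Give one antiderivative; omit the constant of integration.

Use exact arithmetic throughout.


Step 1. Rewrite: now ∫(-3*t*exp(t)) dt + ∫(-sin(4*t)/4) dt.
Step 2. Evaluate the standard form: now cos(4*t)/16 + ∫(-3*t*exp(t)) dt.
Step 3. Integrate ∫(-3*t*exp(t)) dt by parts with u = t, dv = (-3*exp(t)) dt, so v = -3*exp(t): now -3*t*exp(t) + cos(4*t)/16 + ∫(3*exp(t)) dt.
Step 4. Evaluate the standard form: now -3*t*exp(t) + 3*exp(t) + cos(4*t)/16.
Answer: -3*t*exp(t) + 3*exp(t) + cos(4*t)/16.


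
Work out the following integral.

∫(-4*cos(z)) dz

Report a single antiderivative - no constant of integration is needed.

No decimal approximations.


Answer: -4*sin(z).


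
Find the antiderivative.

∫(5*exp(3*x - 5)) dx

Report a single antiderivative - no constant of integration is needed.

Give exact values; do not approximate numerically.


Answer: 5*exp(3*x - 5)/3.


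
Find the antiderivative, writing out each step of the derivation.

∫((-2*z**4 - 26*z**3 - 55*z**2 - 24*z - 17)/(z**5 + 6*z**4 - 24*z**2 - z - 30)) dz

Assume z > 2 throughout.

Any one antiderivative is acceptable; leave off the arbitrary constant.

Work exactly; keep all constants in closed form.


Step 1. Decompose ∫((-2*z**4 - 26*z**3 - 55*z**2 - 24*z - 17)/(z**5 + 6*z**4 - 24*z**2 - z - 30)) dz by partial fractions, (-2*z**4 - 26*z**3 - 55*z**2 - 24*z - 17)/(z**5 + 6*z**4 - 24*z**2 - z - 30) = -1/(z**2 + 1) + 2/(z + 5) - 1/(z + 3) - 3/(z - 2): now ∫(-3/(z - 2)) dz + ∫(-1/(z + 3)) dz + ∫(2/(z + 5)) dz + ∫(-1/(z**2 + 1)) dz.
Step 2. Evaluate the standard form [assuming z > 2]: now -3*log(z - 2) + ∫(-1/(z + 3)) dz + ∫(2/(z + 5)) dz + ∫(-1/(z**2 + 1)) dz.
Step 3. Evaluate the standard form [assuming z > -5]: now -3*log(z - 2) + 2*log(z + 5) + ∫(-1/(z + 3)) dz + ∫(-1/(z**2 + 1)) dz.
Step 4. Evaluate the standard form [assuming z > -3]: now -3*log(z - 2) - log(z + 3) + 2*log(z + 5) + ∫(-1/(z**2 + 1)) dz.
Step 5. Evaluate the standard form: now -3*log(z - 2) - log(z + 3) + 2*log(z + 5) - atan(z).
Answer: -3*log(z - 2) - log(z + 3) + 2*log(z + 5) - atan(z).


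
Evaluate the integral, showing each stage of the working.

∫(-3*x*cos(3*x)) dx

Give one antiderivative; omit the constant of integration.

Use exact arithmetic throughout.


Step 1. Integrate ∫(-3*x*cos(3*x)) dx by parts with u = x, dv = (-3*cos(3*x)) dx, so v = -sin(3*x): now -x*sin(3*x) + ∫(sin(3*x)) dx.
Step 2. Evaluate the standard form: now -x*sin(3*x) - cos(3*x)/3.
Answer: -x*sin(3*x) - cos(3*x)/3.


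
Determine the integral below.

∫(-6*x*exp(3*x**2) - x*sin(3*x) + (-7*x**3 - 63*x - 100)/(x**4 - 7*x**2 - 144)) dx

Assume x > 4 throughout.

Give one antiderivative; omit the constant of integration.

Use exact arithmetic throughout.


Answer: x*cos(3*x)/3 - exp(3*x**2) - 4*log(x - 4) - 3*log(x + 4) - sin(3*x)/9 + 4*atan(x/3)/3.


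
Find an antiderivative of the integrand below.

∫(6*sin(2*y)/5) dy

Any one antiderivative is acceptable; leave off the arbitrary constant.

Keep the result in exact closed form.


Answer: -3*cos(2*y)/5.


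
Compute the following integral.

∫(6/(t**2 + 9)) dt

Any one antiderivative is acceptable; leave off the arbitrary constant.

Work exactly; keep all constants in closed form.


Answer: 2*atan(t/3).


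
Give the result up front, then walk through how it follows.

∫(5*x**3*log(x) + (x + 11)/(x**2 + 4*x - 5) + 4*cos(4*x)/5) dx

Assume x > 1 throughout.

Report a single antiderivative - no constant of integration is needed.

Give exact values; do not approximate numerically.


The answer is 5*x**4*log(x)/4 - 5*x**4/16 + 2*log(x - 1) - log(x + 5) + sin(4*x)/5.
Step 1. Rewrite: now ∫(5*x**3*log(x)) dx + ∫((x + 11)/(x**2 + 4*x - 5)) dx + ∫(4*cos(4*x)/5) dx.
Step 2. Evaluate the standard form: now sin(4*x)/5 + ∫(5*x**3*log(x)) dx + ∫((x + 11)/(x**2 + 4*x - 5)) dx.
Step 3. Integrate ∫(5*x**3*log(x)) dx by parts with u = log(x), dv = (5*x**3) dx, so v = 5*x**4/4 [assuming x > 0]: now 5*x**4*log(x)/4 + sin(4*x)/5 + ∫(-5*x**3/4) dx + ∫((x + 11)/(x**2 + 4*x - 5)) dx.
Step 4. Evaluate the standard form: now 5*x**4*log(x)/4 - 5*x**4/16 + sin(4*x)/5 + ∫((x + 11)/(x**2 + 4*x - 5)) dx.
Step 5. Decompose ∫((x + 11)/(x**2 + 4*x - 5)) dx by partial fractions, (x + 11)/(x**2 + 4*x - 5) = -1/(x + 5) + 2/(x - 1): now 5*x**4*log(x)/4 - 5*x**4/16 + sin(4*x)/5 + ∫(2/(x - 1)) dx + ∫(-1/(x + 5)) dx.
Step 6. Evaluate the standard form [assuming x > 1]: now 5*x**4*log(x)/4 - 5*x**4/16 + 2*log(x - 1) + sin(4*x)/5 + ∫(-1/(x + 5)) dx.
Step 7. Evaluate the standard form [assuming x > -5]: now 5*x**4*log(x)/4 - 5*x**4/16 + 2*log(x - 1) - log(x + 5) + sin(4*x)/5.
Answer: 5*x**4*log(x)/4 - 5*x**4/16 + 2*log(x - 1) - log(x + 5) + sin(4*x)/5.
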